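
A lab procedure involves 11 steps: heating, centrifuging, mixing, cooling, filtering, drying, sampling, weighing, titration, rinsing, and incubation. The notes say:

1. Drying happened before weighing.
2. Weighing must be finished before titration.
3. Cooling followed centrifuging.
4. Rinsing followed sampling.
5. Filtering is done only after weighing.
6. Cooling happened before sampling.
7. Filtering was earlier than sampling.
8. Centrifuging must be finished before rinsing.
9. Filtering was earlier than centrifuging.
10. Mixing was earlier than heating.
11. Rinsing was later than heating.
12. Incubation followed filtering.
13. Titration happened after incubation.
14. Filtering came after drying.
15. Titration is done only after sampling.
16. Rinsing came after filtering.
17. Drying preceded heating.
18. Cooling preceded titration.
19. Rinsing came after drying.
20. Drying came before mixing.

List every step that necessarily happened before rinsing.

Directly stated before rinsing: centrifuging, drying, filtering, heating, and sampling.
Cooling reaches rinsing via cooling → sampling → rinsing.
Mixing reaches rinsing via mixing → heating → rinsing.
Weighing reaches rinsing via weighing → filtering → rinsing.
No chain forces incubation (or any of the others) ahead of rinsing.

centrifuging, cooling, drying, filtering, heating, mixing, sampling, weighing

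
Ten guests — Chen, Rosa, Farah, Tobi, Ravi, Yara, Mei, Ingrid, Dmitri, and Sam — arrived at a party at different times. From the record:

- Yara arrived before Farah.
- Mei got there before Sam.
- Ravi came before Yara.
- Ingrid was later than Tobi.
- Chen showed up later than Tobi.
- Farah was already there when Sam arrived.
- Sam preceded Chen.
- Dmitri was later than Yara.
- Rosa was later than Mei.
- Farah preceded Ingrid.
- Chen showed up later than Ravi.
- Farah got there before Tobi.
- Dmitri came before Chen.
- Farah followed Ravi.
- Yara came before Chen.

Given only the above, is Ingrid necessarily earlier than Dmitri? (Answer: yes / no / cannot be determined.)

cannot be determined

No chain of stated constraints runs from Ingrid to Dmitri, and none runs from Dmitri to Ingrid either.
So the relative order of Ingrid and Dmitri is not fixed by the given facts.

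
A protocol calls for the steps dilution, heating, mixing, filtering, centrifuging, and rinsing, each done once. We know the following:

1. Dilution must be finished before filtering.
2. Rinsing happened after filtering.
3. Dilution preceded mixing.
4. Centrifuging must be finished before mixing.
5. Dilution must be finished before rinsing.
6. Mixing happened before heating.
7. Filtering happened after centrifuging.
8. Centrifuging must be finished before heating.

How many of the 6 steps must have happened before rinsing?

Directly stated before rinsing: dilution and filtering.
Centrifuging reaches rinsing via centrifuging → filtering → rinsing.
That's centrifuging, dilution, and filtering — 3 in all.

3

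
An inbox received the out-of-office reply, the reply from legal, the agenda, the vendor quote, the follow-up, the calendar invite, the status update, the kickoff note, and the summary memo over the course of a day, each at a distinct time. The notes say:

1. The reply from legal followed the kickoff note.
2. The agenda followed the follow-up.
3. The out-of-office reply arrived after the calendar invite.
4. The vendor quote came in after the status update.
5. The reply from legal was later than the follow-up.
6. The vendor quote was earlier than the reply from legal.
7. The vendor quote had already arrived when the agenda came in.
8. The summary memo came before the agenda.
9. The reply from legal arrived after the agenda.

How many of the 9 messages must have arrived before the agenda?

Directly stated before the agenda: the follow-up, the summary memo, and the vendor quote.
The status update reaches the agenda via the status update → the vendor quote → the agenda.
No chain forces the kickoff note (or any of the others) ahead of the agenda.
That's the follow-up, the status update, the summary memo, and the vendor quote — 4 in all.

4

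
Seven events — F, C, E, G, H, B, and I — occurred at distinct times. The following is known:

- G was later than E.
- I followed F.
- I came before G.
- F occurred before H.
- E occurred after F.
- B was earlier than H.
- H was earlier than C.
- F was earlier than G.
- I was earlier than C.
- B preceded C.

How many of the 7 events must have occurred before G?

3

Directly stated before G: E, F, and I.
That's E, F, and I — 3 in all.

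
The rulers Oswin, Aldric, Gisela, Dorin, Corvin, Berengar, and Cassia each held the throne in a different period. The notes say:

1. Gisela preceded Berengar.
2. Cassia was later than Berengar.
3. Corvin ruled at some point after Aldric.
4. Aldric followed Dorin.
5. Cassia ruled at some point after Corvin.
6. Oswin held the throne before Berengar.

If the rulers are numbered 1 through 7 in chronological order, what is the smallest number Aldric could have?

2

Dorin must come before Aldric — 1 forced predecessor.
Nothing else is forced ahead of Aldric, so their earliest slot is position 1 + 1 = 2.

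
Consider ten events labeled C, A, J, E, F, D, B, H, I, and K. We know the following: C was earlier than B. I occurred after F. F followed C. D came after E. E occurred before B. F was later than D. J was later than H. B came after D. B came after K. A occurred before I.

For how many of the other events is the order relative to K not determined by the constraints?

Forced after K: B.
That leaves A, C, D, E, F, H, I, and J with no forced order relative to K — 8.

8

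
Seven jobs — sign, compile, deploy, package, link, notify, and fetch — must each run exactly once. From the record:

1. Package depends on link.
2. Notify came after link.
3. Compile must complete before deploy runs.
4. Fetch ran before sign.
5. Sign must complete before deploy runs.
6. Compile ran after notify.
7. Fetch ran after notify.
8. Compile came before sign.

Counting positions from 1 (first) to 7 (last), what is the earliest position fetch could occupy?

Link and notify must both come before fetch — 2 forced predecessors.
Nothing else is forced ahead of fetch, so its earliest slot is position 2 + 1 = 3.

3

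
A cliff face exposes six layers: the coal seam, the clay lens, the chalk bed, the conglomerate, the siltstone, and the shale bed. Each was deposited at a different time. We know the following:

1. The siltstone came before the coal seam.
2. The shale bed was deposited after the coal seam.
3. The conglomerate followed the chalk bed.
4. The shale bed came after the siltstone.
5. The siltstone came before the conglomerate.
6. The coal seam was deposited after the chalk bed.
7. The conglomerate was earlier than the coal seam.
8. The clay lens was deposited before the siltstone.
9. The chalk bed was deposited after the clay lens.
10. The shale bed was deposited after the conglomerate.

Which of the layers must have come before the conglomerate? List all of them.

the chalk bed, the clay lens, the siltstone

Directly stated before the conglomerate: the chalk bed and the siltstone.
The clay lens reaches the conglomerate via the clay lens → the chalk bed → the conglomerate.
No chain forces the coal seam (or any of the others) ahead of the conglomerate.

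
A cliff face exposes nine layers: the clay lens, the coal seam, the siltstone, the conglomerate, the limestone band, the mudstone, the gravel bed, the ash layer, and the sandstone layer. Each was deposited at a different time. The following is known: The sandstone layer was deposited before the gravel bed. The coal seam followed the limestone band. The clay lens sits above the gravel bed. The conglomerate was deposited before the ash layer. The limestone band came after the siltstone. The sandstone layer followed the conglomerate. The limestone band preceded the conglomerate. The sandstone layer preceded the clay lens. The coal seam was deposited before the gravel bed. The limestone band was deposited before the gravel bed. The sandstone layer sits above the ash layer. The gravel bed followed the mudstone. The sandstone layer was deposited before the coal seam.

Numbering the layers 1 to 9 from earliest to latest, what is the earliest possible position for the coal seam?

6

The ash layer, the conglomerate, the limestone band, the sandstone layer, and the siltstone must all come before the coal seam — 5 forced predecessors.
Nothing else is forced ahead of the coal seam, so its earliest slot is position 5 + 1 = 6.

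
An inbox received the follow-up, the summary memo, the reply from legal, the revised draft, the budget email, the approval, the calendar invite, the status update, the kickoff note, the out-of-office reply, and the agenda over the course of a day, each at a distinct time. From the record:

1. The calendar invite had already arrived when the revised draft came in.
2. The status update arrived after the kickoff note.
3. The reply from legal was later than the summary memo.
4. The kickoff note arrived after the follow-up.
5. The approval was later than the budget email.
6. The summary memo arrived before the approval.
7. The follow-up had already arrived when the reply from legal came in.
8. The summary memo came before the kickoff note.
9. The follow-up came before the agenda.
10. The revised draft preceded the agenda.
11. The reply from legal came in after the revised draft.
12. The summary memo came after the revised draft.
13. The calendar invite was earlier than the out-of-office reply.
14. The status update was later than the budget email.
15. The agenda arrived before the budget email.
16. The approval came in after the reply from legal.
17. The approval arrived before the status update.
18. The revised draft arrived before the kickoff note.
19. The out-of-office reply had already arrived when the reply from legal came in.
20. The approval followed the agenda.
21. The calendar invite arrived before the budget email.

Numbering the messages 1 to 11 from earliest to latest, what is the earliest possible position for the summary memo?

The calendar invite and the revised draft must both come before the summary memo — 2 forced predecessors.
Nothing else is forced ahead of the summary memo, so its earliest slot is position 2 + 1 = 3.

3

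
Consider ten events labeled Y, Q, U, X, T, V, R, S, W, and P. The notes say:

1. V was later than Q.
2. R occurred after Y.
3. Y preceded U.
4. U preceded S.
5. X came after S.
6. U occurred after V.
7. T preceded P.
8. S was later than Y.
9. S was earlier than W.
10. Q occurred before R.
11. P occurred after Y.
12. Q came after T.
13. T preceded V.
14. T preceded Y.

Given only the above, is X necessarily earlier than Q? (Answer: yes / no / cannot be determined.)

Tracing the constraints gives Q → V → U → S → X, so Q must come before X.
That means X cannot be before Q.

no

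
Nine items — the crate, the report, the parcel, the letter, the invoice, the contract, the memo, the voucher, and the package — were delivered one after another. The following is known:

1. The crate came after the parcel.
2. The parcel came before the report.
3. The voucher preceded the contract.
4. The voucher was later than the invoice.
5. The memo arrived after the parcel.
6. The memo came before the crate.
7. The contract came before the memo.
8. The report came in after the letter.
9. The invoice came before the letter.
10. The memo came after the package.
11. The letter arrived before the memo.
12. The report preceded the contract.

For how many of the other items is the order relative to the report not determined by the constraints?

Forced before the report: the invoice, the letter, and the parcel; forced after the report: the contract, the crate, and the memo.
That leaves the package and the voucher with no forced order relative to the report — 2.

2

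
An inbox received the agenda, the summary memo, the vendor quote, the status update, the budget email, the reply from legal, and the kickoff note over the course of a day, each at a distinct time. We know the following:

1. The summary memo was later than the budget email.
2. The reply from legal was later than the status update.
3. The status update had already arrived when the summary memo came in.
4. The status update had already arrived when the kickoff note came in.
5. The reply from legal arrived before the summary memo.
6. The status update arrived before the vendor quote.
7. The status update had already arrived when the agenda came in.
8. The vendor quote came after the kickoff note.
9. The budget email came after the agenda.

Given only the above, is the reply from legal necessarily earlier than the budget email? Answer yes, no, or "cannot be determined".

cannot be determined

No chain of stated constraints runs from the reply from legal to the budget email, and none runs from the budget email to the reply from legal either.
So the relative order of the reply from legal and the budget email is not fixed by the given facts.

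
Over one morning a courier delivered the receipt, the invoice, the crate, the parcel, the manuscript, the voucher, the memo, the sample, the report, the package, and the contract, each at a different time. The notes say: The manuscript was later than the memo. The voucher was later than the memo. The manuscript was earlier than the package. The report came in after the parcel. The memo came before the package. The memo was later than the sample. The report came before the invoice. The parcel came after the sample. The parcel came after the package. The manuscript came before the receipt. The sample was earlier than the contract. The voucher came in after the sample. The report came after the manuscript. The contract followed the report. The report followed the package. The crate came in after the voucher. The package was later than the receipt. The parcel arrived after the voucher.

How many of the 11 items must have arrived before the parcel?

Directly stated before the parcel: the package, the sample, and the voucher.
The manuscript reaches the parcel via the manuscript → the package → the parcel.
The memo reaches the parcel via the memo → the package → the parcel.
The receipt reaches the parcel via the receipt → the package → the parcel.
That's the manuscript, the memo, the package, the receipt, the sample, and the voucher — 6 in all.

6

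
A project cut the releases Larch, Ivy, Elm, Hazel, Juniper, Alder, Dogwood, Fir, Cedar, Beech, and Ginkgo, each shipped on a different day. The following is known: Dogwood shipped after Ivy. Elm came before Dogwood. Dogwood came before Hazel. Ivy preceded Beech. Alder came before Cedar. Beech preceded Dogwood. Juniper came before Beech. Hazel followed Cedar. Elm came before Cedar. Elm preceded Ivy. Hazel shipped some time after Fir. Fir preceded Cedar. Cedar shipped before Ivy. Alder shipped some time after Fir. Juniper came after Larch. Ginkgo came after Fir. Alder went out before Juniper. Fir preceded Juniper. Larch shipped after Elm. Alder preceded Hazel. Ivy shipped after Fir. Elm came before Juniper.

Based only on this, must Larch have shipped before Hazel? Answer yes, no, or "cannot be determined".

yes

Chain the constraints: Larch → Juniper → Beech → Dogwood → Hazel. Each link is directly stated, so Larch comes before Hazel.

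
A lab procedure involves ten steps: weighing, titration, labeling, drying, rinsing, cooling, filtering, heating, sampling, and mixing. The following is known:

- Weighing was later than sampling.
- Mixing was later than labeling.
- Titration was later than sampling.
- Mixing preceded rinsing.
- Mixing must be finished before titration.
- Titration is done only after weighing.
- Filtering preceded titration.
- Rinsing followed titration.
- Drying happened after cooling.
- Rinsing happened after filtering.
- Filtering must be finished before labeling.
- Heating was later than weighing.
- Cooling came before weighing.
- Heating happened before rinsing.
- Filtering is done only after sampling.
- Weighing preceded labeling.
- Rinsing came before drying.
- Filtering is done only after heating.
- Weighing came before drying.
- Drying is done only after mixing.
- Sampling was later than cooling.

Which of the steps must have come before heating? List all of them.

cooling, sampling, weighing

Directly stated before heating: weighing.
Cooling reaches heating via cooling → weighing → heating.
Sampling reaches heating via sampling → weighing → heating.
No chain forces rinsing (or any of the others) ahead of heating.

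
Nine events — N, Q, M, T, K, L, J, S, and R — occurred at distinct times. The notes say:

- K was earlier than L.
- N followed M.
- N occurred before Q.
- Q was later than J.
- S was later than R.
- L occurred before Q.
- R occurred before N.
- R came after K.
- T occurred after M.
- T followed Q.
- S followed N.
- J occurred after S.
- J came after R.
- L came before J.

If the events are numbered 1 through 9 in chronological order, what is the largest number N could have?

5

N must come before J, Q, S, and T — 4 events forced after it.
Everything else can be placed before N in some valid order, so N can sit as late as position 9 − 4 = 5.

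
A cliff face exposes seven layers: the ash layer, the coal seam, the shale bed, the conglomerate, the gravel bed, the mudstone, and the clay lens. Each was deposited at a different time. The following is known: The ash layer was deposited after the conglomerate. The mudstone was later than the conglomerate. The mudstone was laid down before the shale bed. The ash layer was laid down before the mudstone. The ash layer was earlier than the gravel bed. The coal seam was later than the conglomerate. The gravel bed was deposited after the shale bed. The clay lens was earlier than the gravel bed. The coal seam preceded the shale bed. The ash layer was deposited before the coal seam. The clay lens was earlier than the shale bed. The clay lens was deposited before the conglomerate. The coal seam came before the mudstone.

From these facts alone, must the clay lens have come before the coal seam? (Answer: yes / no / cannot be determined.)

yes

Chain the constraints: the clay lens → the conglomerate → the coal seam. Each link is directly stated, so the clay lens comes before the coal seam.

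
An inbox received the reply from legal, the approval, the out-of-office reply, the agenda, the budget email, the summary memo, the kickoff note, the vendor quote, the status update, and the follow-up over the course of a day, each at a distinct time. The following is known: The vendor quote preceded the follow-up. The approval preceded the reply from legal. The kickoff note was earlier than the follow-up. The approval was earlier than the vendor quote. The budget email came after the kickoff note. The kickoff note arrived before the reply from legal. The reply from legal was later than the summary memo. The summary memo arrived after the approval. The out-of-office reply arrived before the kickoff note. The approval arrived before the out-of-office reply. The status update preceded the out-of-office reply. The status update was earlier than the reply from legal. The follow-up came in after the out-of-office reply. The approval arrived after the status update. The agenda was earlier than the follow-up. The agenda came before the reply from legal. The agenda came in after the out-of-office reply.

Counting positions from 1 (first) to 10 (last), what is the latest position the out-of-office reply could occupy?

5

The out-of-office reply must come before the agenda, the budget email, the follow-up, the kickoff note, and the reply from legal — 5 messages forced after it.
Everything else can be placed before the out-of-office reply in some valid order, so the out-of-office reply can sit as late as position 10 − 5 = 5.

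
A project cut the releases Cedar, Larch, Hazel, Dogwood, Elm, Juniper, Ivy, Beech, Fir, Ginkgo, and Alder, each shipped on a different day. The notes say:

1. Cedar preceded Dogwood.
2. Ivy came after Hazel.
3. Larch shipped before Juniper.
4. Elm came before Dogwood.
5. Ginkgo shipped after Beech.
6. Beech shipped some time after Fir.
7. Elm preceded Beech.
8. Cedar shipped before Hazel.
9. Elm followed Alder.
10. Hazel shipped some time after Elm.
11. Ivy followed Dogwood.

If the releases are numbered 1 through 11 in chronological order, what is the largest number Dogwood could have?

Dogwood must come before Ivy — 1 release forced after it.
Everything else can be placed before Dogwood in some valid order, so Dogwood can sit as late as position 11 − 1 = 10.

10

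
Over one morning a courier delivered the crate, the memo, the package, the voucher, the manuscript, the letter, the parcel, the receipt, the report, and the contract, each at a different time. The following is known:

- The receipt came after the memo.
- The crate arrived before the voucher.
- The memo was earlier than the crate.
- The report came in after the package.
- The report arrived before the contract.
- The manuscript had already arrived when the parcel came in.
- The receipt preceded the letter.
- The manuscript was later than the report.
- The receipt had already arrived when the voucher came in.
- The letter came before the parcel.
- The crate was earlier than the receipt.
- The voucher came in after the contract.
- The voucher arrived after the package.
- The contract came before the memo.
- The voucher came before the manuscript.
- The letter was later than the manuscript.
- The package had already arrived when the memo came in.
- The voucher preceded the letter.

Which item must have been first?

The package has a chain of constraints placing it before every other item, so the package must be first.

the package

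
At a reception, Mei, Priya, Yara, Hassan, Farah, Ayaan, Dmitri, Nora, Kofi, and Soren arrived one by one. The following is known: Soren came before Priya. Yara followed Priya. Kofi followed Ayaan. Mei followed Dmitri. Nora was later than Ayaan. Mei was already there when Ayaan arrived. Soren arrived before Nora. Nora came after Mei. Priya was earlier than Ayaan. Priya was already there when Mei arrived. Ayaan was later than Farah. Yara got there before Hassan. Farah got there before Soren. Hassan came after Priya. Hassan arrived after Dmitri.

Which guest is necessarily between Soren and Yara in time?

Priya

Tracing the constraints gives Soren → Priya → Yara, so Priya sits after Soren and before Yara.
No other guest is forced both after Soren and before Yara.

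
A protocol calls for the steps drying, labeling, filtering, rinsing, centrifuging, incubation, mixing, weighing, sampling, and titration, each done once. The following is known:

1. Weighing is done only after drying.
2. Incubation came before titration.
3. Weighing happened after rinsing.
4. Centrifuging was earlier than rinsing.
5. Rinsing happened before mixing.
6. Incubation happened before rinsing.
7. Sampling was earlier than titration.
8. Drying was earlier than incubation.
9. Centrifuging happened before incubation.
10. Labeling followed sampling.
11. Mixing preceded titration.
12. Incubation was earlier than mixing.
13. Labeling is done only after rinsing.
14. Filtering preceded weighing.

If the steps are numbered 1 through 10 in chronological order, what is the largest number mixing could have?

9

Mixing must come before titration — 1 step forced after it.
Everything else can be placed before mixing in some valid order, so mixing can sit as late as position 10 − 1 = 9.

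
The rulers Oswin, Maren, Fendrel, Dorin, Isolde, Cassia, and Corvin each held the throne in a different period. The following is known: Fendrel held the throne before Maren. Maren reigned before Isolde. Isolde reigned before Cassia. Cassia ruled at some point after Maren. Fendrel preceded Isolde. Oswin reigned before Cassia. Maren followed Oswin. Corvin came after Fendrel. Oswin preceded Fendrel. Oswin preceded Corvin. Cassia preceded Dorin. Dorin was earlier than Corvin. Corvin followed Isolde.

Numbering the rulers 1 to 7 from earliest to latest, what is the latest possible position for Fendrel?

2

Fendrel must come before Cassia, Corvin, Dorin, Isolde, and Maren — 5 rulers forced after them.
Everything else can be placed before Fendrel in some valid order, so Fendrel can sit as late as position 7 − 5 = 2.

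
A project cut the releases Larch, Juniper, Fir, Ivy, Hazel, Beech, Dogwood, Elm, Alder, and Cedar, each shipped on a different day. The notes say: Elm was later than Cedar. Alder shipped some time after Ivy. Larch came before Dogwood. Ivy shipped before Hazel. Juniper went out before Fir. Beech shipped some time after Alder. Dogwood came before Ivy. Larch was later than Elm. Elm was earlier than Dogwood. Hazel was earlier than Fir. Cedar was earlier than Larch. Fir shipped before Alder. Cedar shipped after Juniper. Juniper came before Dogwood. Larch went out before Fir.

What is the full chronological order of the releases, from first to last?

Juniper, Cedar, Elm, Larch, Dogwood, Ivy, Hazel, Fir, Alder, Beech

The constraints fix every adjacent pair, so only one ordering works:
Juniper → Cedar → Elm → Larch → Dogwood → Ivy → Hazel → Fir → Alder → Beech.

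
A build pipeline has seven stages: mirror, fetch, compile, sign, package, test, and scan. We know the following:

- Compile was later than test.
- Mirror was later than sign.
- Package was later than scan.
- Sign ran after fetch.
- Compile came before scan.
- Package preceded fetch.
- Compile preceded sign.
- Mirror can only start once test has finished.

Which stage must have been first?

test

Test has a chain of constraints placing it before every other stage, so test must be first.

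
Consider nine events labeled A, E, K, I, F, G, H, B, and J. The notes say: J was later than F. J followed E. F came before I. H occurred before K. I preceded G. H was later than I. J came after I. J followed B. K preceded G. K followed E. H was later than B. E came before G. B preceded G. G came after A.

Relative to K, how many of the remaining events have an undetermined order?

2

Forced before K: B, E, F, H, and I; forced after K: G.
That leaves A and J with no forced order relative to K — 2.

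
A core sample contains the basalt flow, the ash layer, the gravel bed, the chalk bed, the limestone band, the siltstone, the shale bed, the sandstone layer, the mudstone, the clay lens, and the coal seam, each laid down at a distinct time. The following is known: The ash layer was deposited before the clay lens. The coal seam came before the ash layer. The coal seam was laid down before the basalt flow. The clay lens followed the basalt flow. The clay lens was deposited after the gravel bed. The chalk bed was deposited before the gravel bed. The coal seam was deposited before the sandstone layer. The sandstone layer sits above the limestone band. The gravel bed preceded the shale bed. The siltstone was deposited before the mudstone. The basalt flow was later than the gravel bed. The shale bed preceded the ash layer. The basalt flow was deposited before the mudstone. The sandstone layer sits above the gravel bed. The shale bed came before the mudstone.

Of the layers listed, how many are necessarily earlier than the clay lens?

6

Directly stated before the clay lens: the ash layer, the basalt flow, and the gravel bed.
The chalk bed reaches the clay lens via the chalk bed → the gravel bed → the clay lens.
The coal seam reaches the clay lens via the coal seam → the basalt flow → the clay lens.
The shale bed reaches the clay lens via the shale bed → the ash layer → the clay lens.
No chain forces the sandstone layer (or any of the others) ahead of the clay lens.
That's the ash layer, the basalt flow, the chalk bed, the coal seam, the gravel bed, and the shale bed — 6 in all.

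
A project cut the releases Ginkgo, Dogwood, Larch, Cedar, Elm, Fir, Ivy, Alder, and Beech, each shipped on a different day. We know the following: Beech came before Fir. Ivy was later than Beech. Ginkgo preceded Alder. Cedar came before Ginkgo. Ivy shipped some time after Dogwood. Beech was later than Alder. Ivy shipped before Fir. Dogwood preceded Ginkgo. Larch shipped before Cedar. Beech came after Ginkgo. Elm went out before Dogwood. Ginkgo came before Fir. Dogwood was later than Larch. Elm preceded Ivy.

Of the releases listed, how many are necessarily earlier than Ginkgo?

Directly stated before Ginkgo: Cedar and Dogwood.
Elm reaches Ginkgo via Elm → Dogwood → Ginkgo.
Larch reaches Ginkgo via Larch → Cedar → Ginkgo.
No chain forces Fir (or any of the others) ahead of Ginkgo.
That's Cedar, Dogwood, Elm, and Larch — 4 in all.

4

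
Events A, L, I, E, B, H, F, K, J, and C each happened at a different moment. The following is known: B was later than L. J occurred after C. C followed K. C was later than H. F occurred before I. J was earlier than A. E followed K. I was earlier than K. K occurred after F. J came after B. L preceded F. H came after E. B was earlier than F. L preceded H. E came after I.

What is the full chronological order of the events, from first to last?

L, B, F, I, K, E, H, C, J, A

The constraints fix every adjacent pair, so only one ordering works:
L → B → F → I → K → E → H → C → J → A.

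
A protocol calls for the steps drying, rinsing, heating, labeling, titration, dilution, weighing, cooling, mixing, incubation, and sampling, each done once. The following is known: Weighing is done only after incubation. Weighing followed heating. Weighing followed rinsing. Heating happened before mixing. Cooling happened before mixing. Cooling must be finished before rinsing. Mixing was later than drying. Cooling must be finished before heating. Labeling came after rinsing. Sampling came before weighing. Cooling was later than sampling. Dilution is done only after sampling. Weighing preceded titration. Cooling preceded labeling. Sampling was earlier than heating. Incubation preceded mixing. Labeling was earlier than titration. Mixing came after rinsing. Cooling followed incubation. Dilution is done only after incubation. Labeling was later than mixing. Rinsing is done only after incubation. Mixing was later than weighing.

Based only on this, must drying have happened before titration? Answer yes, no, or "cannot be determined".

yes

Chain the constraints: drying → mixing → labeling → titration. Each link is directly stated, so drying comes before titration.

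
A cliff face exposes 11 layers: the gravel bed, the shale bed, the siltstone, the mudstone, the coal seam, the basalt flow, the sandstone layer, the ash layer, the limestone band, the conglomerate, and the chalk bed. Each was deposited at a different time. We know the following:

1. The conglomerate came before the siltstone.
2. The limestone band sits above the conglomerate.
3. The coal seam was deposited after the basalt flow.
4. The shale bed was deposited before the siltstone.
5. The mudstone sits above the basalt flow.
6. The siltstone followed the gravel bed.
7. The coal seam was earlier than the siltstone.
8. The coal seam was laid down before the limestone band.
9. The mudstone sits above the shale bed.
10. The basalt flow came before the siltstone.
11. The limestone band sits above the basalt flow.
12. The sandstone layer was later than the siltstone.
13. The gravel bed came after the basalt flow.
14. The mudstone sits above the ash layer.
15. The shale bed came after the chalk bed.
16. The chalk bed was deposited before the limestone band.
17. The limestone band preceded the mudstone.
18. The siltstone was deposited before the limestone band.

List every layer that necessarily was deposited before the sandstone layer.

the basalt flow, the chalk bed, the coal seam, the conglomerate, the gravel bed, the shale bed, the siltstone

Directly stated before the sandstone layer: the siltstone.
The basalt flow reaches the sandstone layer via the basalt flow → the siltstone → the sandstone layer.
The chalk bed reaches the sandstone layer via the chalk bed → the shale bed → the siltstone → the sandstone layer.
The coal seam reaches the sandstone layer via the coal seam → the siltstone → the sandstone layer.
Likewise the conglomerate, the gravel bed, and the shale bed each reach the sandstone layer by chaining the stated constraints.
No chain forces the ash layer (or any of the others) ahead of the sandstone layer.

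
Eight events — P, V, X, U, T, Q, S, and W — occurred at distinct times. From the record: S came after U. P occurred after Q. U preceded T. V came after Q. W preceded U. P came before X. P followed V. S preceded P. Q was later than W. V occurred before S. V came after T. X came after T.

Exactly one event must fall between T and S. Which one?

V

Tracing the constraints gives T → V → S, so V sits after T and before S.
No other event is forced both after T and before S.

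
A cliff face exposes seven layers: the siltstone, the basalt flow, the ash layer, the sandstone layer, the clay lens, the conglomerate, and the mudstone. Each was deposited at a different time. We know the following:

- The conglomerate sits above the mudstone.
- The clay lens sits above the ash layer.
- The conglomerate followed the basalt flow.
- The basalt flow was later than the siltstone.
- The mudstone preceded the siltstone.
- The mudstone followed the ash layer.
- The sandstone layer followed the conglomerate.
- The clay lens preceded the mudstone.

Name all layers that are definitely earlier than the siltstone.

the ash layer, the clay lens, the mudstone

Directly stated before the siltstone: the mudstone.
The ash layer reaches the siltstone via the ash layer → the mudstone → the siltstone.
The clay lens reaches the siltstone via the clay lens → the mudstone → the siltstone.
No chain forces the basalt flow (or any of the others) ahead of the siltstone.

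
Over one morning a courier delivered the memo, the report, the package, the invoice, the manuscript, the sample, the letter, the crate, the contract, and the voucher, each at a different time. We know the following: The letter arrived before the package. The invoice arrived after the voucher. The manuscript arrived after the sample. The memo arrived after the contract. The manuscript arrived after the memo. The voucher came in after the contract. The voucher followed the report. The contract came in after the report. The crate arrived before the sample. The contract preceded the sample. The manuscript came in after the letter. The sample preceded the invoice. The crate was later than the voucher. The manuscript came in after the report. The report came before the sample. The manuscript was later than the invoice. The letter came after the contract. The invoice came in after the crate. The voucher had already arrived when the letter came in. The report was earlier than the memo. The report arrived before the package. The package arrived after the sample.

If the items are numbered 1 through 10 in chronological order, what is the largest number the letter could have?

The letter must come before the manuscript and the package — 2 items forced after it.
Everything else can be placed before the letter in some valid order, so the letter can sit as late as position 10 − 2 = 8.

8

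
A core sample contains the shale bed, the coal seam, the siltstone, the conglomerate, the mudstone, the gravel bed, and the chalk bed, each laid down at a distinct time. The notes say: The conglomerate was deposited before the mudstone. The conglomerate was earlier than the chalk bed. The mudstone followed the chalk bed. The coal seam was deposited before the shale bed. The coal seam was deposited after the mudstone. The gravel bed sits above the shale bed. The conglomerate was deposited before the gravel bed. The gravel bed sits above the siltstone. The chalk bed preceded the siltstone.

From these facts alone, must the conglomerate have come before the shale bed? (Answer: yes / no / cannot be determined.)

yes

Chain the constraints: the conglomerate → the mudstone → the coal seam → the shale bed. Each link is directly stated, so the conglomerate comes before the shale bed.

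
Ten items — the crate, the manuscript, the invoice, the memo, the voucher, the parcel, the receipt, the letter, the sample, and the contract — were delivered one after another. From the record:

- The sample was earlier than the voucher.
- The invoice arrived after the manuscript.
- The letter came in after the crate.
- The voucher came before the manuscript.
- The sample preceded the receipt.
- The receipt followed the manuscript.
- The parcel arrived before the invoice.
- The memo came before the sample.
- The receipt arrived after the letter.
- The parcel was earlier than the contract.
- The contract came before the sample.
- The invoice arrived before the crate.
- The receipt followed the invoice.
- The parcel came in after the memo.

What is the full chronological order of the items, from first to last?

The constraints fix every adjacent pair, so only one ordering works:
the memo → the parcel → the contract → the sample → the voucher → the manuscript → the invoice → the crate → the letter → the receipt.

the memo, the parcel, the contract, the sample, the voucher, the manuscript, the invoice, the crate, the letter, the receipt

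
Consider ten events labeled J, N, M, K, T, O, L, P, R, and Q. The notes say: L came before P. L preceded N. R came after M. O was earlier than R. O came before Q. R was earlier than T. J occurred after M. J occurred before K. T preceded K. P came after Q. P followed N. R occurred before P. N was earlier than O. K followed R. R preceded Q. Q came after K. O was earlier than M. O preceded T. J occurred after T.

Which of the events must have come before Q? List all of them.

J, K, L, M, N, O, R, T

Directly stated before Q: K, O, and R.
J reaches Q via J → K → Q.
L reaches Q via L → N → O → Q.
M reaches Q via M → R → Q.
Likewise N and T each reach Q by chaining the stated constraints.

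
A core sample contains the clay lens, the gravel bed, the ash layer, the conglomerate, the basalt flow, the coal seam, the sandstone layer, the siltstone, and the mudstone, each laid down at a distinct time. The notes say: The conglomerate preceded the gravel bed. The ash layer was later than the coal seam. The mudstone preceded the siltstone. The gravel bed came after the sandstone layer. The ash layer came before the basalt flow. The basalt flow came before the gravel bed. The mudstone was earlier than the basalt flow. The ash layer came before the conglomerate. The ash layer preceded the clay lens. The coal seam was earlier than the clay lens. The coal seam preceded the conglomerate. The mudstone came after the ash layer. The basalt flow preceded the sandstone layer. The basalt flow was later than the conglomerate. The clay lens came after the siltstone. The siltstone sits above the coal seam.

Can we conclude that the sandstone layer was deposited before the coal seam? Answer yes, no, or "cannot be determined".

Tracing the constraints gives the coal seam → the conglomerate → the basalt flow → the sandstone layer, so the coal seam must come before the sandstone layer.
That means the sandstone layer cannot be before the coal seam.

no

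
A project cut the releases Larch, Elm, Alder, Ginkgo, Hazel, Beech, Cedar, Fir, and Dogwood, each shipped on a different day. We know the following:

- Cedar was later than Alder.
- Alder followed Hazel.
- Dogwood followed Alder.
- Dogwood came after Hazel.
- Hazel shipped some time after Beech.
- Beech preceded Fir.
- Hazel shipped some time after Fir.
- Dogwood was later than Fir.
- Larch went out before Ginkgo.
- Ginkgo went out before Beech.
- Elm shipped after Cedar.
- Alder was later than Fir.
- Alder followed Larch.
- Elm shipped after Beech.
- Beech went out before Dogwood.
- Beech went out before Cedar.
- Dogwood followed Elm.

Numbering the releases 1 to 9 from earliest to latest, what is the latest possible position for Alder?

6

Alder must come before Cedar, Dogwood, and Elm — 3 releases forced after it.
Everything else can be placed before Alder in some valid order, so Alder can sit as late as position 9 − 3 = 6.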